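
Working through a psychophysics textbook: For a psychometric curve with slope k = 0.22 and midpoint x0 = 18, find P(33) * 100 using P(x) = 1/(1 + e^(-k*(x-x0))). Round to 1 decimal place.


P(x) = 1/(1 + e^(-0.22*(33 - 18)))
Exponent = -0.22 * 15 = -3.3
e^(-3.3) = 0.036883
P = 1/(1 + 0.036883) = 0.964429
Percentage = 96.4


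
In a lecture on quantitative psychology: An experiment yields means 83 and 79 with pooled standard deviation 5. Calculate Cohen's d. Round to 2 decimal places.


Cohen's d = (M1 - M2) / S_pooled
= (83 - 79) / 5
= 4 / 5
= 0.80


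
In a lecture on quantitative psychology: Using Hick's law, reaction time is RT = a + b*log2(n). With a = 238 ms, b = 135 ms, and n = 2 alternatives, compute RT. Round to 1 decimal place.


RT = 238 + 135 * log2(2)
log2(2) = 1.0
RT = 238 + 135 * 1.0
= 238 + 135.0
= 373.0 ms


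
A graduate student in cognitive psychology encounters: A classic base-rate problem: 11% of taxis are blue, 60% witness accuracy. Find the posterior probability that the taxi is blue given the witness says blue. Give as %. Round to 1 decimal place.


P(blue | says blue) = P(says blue | blue)*P(blue) / [P(says blue | blue)*P(blue) + P(says blue | not blue)*P(not blue)]
Numerator = 0.6 * 0.11 = 0.066
False identification = 0.4 * 0.89 = 0.356
P = 0.066 / (0.066 + 0.356)
= 0.066 / 0.422
As percentage = 15.6


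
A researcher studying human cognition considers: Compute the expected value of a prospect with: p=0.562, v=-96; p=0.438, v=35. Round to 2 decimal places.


EU = sum(p_i * v_i)
0.562 * -96 = -53.952
0.438 * 35 = 15.33
EU = -53.952 + 15.33
= -38.62


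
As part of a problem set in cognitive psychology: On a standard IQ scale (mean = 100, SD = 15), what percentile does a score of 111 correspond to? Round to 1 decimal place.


z = (IQ - mean) / SD
z = (111 - 100) / 15 = 0.7333
Percentile = Phi(0.7333) * 100
Phi(0.7333) = 0.768312
= 76.8


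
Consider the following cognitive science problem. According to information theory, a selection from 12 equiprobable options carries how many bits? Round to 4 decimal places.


H = log2(n)
H = log2(12)
= 3.5850


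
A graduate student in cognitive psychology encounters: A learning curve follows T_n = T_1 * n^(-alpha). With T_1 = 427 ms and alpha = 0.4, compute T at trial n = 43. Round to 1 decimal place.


T_n = 427 * 43^(-0.4)
43^(-0.4) = 0.222133
T_n = 427 * 0.222133
= 94.9 ms


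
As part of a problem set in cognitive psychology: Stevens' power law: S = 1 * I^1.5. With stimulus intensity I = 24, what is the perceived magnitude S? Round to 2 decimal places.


S = 1 * 24^1.5
24^1.5 = 117.5755
S = 1 * 117.5755
= 117.58


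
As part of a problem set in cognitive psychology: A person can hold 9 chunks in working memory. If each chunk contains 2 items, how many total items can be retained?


Total items = chunks * items_per_chunk
= 9 * 2
= 18


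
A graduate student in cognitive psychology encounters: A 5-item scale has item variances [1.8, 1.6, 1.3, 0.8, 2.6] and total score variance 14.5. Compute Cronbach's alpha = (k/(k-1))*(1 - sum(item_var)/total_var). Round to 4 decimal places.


alpha = (k/(k-1)) * (1 - sum(s_i^2)/s_total^2)
sum(item variances) = 8.1
k/(k-1) = 5/4 = 1.25
1 - 8.1/14.5 = 1 - 0.558621 = 0.441379
alpha = 1.25 * 0.441379
= 0.5517


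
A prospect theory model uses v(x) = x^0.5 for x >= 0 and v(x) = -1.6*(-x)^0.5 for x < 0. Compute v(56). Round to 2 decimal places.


Since x = 56 >= 0, use v(x) = x^0.5
56^0.5 = 7.4833
v(56) = 7.48


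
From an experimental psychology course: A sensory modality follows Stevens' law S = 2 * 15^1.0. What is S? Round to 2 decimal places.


S = 2 * 15^1.0
15^1.0 = 15.0
S = 2 * 15.0
= 30.00


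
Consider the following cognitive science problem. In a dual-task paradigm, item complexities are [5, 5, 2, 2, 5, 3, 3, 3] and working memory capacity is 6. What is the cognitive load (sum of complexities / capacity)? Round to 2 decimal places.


Total complexity = 5 + 5 + 2 + 2 + 5 + 3 + 3 + 3 = 28
Load = total / capacity = 28 / 6
= 4.67


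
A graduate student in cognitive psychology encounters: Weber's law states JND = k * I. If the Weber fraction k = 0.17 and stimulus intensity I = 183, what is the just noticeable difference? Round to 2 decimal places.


JND = k * I
JND = 0.17 * 183
= 31.11


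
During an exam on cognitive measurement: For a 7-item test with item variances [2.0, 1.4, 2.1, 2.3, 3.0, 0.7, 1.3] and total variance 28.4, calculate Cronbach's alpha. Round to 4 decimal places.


alpha = (k/(k-1)) * (1 - sum(s_i^2)/s_total^2)
sum(item variances) = 12.8
k/(k-1) = 7/6 = 1.166667
1 - 12.8/28.4 = 1 - 0.450704 = 0.549296
alpha = 1.166667 * 0.549296
= 0.6408


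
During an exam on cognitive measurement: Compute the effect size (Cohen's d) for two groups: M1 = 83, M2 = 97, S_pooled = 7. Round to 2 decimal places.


Cohen's d = (M1 - M2) / S_pooled
= (83 - 97) / 7
= -14 / 7
= -2.00


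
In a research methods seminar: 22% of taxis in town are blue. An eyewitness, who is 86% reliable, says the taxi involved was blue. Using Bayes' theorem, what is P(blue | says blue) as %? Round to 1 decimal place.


P(blue | says blue) = P(says blue | blue)*P(blue) / [P(says blue | blue)*P(blue) + P(says blue | not blue)*P(not blue)]
Numerator = 0.86 * 0.22 = 0.1892
False identification = 0.14 * 0.78 = 0.1092
P = 0.1892 / (0.1892 + 0.1092)
= 0.1892 / 0.2984
As percentage = 63.4


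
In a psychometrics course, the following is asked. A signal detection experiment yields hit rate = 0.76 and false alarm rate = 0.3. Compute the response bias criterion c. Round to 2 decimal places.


c = -0.5 * (z(HR) + z(FAR))
z(0.76) = 0.7063
z(0.3) = -0.5244
c = -0.5 * (0.7063 + -0.5244)
= -0.5 * 0.1819
= -0.09


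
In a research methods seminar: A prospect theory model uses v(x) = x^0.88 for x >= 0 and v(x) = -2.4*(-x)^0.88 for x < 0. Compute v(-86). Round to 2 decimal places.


Since x = -86 < 0, use v(x) = -lambda*(-x)^alpha
(-x) = 86
86^0.88 = 50.3917
v(-86) = -2.4 * 50.3917
= -120.94


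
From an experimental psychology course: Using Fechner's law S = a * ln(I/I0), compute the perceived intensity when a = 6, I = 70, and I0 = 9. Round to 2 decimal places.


S = 6 * ln(70/9)
I/I0 = 7.777778
ln(7.777778) = 2.0513
S = 6 * 2.0513
= 12.31


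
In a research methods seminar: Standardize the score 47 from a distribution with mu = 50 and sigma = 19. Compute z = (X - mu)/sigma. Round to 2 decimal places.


z = (X - mu) / sigma
= (47 - 50) / 19
= -3 / 19
= -0.16


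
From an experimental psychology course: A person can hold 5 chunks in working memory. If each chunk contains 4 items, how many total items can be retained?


Total items = chunks * items_per_chunk
= 5 * 4
= 20


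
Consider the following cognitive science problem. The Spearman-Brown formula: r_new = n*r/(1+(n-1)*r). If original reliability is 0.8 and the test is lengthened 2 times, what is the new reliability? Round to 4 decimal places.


r_new = n*r / (1 + (n-1)*r)
Numerator = 2 * 0.8 = 1.6
Denominator = 1 + 1 * 0.8 = 1.8
r_new = 1.6 / 1.8
= 0.8889


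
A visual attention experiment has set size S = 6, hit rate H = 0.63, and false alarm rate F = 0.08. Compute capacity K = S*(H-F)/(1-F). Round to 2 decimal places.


K = S * (H - F) / (1 - F)
H - F = 0.55
1 - F = 0.92
K = 6 * 0.55 / 0.92
= 3.59


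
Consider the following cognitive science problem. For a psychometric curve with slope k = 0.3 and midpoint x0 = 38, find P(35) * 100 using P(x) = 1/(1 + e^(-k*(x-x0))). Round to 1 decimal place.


P(x) = 1/(1 + e^(-0.3*(35 - 38)))
Exponent = -0.3 * -3 = 0.9
e^(0.9) = 2.459603
P = 1/(1 + 2.459603) = 0.289051
Percentage = 28.9


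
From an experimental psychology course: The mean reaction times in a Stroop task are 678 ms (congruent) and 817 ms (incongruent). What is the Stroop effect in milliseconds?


Stroop effect = RT(incongruent) - RT(congruent)
= 817 - 678
= 139 ms


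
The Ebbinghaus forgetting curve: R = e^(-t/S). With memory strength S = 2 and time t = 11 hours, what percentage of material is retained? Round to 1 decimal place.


R = e^(-t/S)
-t/S = -11/2 = -5.5
R = e^(-5.5) = 0.004087
Percentage = 0.004087 * 100
= 0.4


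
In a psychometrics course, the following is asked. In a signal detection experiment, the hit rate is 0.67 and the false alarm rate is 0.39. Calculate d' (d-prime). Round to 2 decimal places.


d' = z(HR) - z(FAR)
z(0.67) = 0.4399
z(0.39) = -0.2793
d' = 0.4399 - -0.2793
= 0.72


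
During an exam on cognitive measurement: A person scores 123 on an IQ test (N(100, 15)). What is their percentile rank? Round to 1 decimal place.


z = (IQ - mean) / SD
z = (123 - 100) / 15 = 1.5333
Percentile = Phi(1.5333) * 100
Phi(1.5333) = 0.937399
= 93.7


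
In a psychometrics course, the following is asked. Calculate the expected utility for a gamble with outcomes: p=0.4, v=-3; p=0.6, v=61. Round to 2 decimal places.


EU = sum(p_i * v_i)
0.4 * -3 = -1.2
0.6 * 61 = 36.6
EU = -1.2 + 36.6
= 35.40


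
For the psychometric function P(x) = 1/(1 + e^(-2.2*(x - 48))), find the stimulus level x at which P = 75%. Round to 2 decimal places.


At P = 0.75: 0.75 = 1/(1 + e^(-k*(x-x0)))
Solving: e^(-k*(x-x0)) = 1/3
x = x0 + ln(3)/k
ln(3) = 1.0986
x = 48 + 1.0986/2.2
= 48 + 0.4994
= 48.50


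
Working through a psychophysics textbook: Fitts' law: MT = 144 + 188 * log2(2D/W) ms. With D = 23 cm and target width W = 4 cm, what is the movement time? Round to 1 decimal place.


MT = 144 + 188 * log2(2*23/4)
2D/W = 11.5
log2(11.5) = 3.5236
MT = 144 + 188 * 3.5236
= 806.4 ms


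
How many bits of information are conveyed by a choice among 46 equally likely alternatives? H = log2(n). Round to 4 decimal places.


H = log2(n)
H = log2(46)
= 5.5236


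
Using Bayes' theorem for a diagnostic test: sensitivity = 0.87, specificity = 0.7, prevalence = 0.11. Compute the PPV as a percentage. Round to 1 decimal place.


PPV = (sens * prev) / (sens * prev + (1-spec) * (1-prev))
Numerator = 0.87 * 0.11 = 0.0957
P(positive and no disease) = (1 - spec) * (1 - prev) = (1 - 0.7) * (1 - 0.11) = 0.267
Denominator = 0.0957 + 0.267 = 0.3627
PPV = 0.0957 / 0.3627 = 0.263854
As percentage = 26.4


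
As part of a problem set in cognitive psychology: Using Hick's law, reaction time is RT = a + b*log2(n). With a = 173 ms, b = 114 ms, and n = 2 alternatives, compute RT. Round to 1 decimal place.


RT = 173 + 114 * log2(2)
log2(2) = 1.0
RT = 173 + 114 * 1.0
= 173 + 114.0
= 287.0 ms


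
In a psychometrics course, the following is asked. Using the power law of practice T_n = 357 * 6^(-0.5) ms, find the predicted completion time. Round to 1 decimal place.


T_n = 357 * 6^(-0.5)
6^(-0.5) = 0.408248
T_n = 357 * 0.408248
= 145.7 ms


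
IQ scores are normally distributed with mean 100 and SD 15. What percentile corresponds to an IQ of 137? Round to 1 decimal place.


z = (IQ - mean) / SD
z = (137 - 100) / 15 = 2.4667
Percentile = Phi(2.4667) * 100
Phi(2.4667) = 0.993182
= 99.3


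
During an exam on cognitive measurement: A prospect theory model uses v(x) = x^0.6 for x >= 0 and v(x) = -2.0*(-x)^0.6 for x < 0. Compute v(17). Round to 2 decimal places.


Since x = 17 >= 0, use v(x) = x^0.6
17^0.6 = 5.4736
v(17) = 5.47


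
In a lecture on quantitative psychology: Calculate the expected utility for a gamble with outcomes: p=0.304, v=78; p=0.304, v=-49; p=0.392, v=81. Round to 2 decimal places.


EU = sum(p_i * v_i)
0.304 * 78 = 23.712
0.304 * -49 = -14.896
0.392 * 81 = 31.752
EU = 23.712 + -14.896 + 31.752
= 40.57


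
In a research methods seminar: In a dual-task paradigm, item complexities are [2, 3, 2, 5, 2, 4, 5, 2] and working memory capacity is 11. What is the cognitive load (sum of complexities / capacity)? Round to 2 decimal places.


Total complexity = 2 + 3 + 2 + 5 + 2 + 4 + 5 + 2 = 25
Load = total / capacity = 25 / 11
= 2.27


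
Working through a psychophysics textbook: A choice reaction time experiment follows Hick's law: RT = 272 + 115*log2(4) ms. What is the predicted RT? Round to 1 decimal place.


RT = 272 + 115 * log2(4)
log2(4) = 2.0
RT = 272 + 115 * 2.0
= 272 + 230.0
= 502.0 ms


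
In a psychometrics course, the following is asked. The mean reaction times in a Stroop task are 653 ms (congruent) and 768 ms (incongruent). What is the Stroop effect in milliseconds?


Stroop effect = RT(incongruent) - RT(congruent)
= 768 - 653
= 115 ms


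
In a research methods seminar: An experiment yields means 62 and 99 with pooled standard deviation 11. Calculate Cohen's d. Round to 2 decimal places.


Cohen's d = (M1 - M2) / S_pooled
= (62 - 99) / 11
= -37 / 11
= -3.36


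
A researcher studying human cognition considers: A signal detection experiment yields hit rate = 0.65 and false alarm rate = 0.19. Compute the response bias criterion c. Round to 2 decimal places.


c = -0.5 * (z(HR) + z(FAR))
z(0.65) = 0.3853
z(0.19) = -0.8779
c = -0.5 * (0.3853 + -0.8779)
= -0.5 * -0.4926
= 0.25


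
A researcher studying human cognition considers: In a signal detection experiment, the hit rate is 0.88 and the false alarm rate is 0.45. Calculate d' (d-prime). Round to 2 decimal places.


d' = z(HR) - z(FAR)
z(0.88) = 1.175
z(0.45) = -0.1257
d' = 1.175 - -0.1257
= 1.30


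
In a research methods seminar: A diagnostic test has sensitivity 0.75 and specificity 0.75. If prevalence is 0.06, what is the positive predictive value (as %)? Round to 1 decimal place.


PPV = (sens * prev) / (sens * prev + (1-spec) * (1-prev))
Numerator = 0.75 * 0.06 = 0.045
P(positive and no disease) = (1 - spec) * (1 - prev) = (1 - 0.75) * (1 - 0.06) = 0.235
Denominator = 0.045 + 0.235 = 0.28
PPV = 0.045 / 0.28 = 0.160714
As percentage = 16.1


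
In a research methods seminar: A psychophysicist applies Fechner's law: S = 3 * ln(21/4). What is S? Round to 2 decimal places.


S = 3 * ln(21/4)
I/I0 = 5.25
ln(5.25) = 1.6582
S = 3 * 1.6582
= 4.97


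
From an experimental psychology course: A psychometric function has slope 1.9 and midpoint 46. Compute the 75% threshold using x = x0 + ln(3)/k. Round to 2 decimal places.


At P = 0.75: 0.75 = 1/(1 + e^(-k*(x-x0)))
Solving: e^(-k*(x-x0)) = 1/3
x = x0 + ln(3)/k
ln(3) = 1.0986
x = 46 + 1.0986/1.9
= 46 + 0.5782
= 46.58


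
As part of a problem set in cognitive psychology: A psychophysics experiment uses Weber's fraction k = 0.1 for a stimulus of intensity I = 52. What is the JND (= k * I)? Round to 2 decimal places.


JND = k * I
JND = 0.1 * 52
= 5.20


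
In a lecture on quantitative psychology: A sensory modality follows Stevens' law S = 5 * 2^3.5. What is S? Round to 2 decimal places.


S = 5 * 2^3.5
2^3.5 = 11.3137
S = 5 * 11.3137
= 56.57


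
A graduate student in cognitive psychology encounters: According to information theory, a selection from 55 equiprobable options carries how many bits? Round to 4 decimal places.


H = log2(n)
H = log2(55)
= 5.7814


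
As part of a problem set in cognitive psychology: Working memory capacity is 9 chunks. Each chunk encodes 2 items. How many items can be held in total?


Total items = chunks * items_per_chunk
= 9 * 2
= 18


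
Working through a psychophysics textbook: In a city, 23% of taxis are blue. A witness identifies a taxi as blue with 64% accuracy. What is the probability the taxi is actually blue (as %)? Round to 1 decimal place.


P(blue | says blue) = P(says blue | blue)*P(blue) / [P(says blue | blue)*P(blue) + P(says blue | not blue)*P(not blue)]
Numerator = 0.64 * 0.23 = 0.1472
False identification = 0.36 * 0.77 = 0.2772
P = 0.1472 / (0.1472 + 0.2772)
= 0.1472 / 0.4244
As percentage = 34.7


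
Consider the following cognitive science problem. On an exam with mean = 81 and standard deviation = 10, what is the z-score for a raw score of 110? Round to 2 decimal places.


z = (X - mu) / sigma
= (110 - 81) / 10
= 29 / 10
= 2.90


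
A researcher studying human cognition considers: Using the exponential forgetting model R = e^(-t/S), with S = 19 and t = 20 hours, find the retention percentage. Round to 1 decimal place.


R = e^(-t/S)
-t/S = -20/19 = -1.052632
R = e^(-1.052632) = 0.349018
Percentage = 0.349018 * 100
= 34.9


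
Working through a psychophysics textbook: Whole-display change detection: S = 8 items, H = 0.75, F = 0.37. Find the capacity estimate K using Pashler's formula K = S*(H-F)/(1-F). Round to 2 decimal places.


K = S * (H - F) / (1 - F)
H - F = 0.38
1 - F = 0.63
K = 8 * 0.38 / 0.63
= 4.83


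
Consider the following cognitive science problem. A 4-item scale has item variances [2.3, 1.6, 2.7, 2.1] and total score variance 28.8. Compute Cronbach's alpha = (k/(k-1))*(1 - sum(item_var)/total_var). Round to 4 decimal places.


alpha = (k/(k-1)) * (1 - sum(s_i^2)/s_total^2)
sum(item variances) = 8.7
k/(k-1) = 4/3 = 1.333333
1 - 8.7/28.8 = 1 - 0.302083 = 0.697917
alpha = 1.333333 * 0.697917
= 0.9306


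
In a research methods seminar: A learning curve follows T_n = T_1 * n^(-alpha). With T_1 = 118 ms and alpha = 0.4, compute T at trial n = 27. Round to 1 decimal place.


T_n = 118 * 27^(-0.4)
27^(-0.4) = 0.267581
T_n = 118 * 0.267581
= 31.6 ms


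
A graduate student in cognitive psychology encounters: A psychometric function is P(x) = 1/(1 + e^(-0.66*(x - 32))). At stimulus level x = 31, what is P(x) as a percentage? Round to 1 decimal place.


P(x) = 1/(1 + e^(-0.66*(31 - 32)))
Exponent = -0.66 * -1 = 0.66
e^(0.66) = 1.934792
P = 1/(1 + 1.934792) = 0.34074
Percentage = 34.1


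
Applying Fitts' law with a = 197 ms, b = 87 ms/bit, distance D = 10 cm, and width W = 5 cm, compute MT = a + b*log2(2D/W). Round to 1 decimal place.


MT = 197 + 87 * log2(2*10/5)
2D/W = 4.0
log2(4.0) = 2.0
MT = 197 + 87 * 2.0
= 371.0 ms


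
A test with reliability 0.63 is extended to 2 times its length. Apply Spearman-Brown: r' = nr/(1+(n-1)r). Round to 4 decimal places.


r_new = n*r / (1 + (n-1)*r)
Numerator = 2 * 0.63 = 1.26
Denominator = 1 + 1 * 0.63 = 1.63
r_new = 1.26 / 1.63
= 0.7730


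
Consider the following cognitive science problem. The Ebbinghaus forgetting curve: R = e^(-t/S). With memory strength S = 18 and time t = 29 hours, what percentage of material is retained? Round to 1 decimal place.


R = e^(-t/S)
-t/S = -29/18 = -1.611111
R = e^(-1.611111) = 0.199666
Percentage = 0.199666 * 100
= 20.0


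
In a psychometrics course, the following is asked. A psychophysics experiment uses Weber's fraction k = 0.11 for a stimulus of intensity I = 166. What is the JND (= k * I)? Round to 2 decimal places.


JND = k * I
JND = 0.11 * 166
= 18.26


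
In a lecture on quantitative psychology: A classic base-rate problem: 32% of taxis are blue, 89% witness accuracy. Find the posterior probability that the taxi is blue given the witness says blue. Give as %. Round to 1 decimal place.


P(blue | says blue) = P(says blue | blue)*P(blue) / [P(says blue | blue)*P(blue) + P(says blue | not blue)*P(not blue)]
Numerator = 0.89 * 0.32 = 0.2848
False identification = 0.11 * 0.68 = 0.0748
P = 0.2848 / (0.2848 + 0.0748)
= 0.2848 / 0.3596
As percentage = 79.2


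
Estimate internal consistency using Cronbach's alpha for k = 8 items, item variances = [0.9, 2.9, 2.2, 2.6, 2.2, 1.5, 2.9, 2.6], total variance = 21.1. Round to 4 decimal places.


alpha = (k/(k-1)) * (1 - sum(s_i^2)/s_total^2)
sum(item variances) = 17.8
k/(k-1) = 8/7 = 1.142857
1 - 17.8/21.1 = 1 - 0.843602 = 0.156398
alpha = 1.142857 * 0.156398
= 0.1787


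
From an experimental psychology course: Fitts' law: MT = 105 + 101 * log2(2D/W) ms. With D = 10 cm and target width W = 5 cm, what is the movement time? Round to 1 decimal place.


MT = 105 + 101 * log2(2*10/5)
2D/W = 4.0
log2(4.0) = 2.0
MT = 105 + 101 * 2.0
= 307.0 ms


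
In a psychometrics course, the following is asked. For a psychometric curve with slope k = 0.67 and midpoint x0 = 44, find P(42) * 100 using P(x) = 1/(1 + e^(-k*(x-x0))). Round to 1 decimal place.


P(x) = 1/(1 + e^(-0.67*(42 - 44)))
Exponent = -0.67 * -2 = 1.34
e^(1.34) = 3.819044
P = 1/(1 + 3.819044) = 0.20751
Percentage = 20.8


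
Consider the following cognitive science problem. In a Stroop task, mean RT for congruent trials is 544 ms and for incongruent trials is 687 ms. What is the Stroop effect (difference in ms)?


Stroop effect = RT(incongruent) - RT(congruent)
= 687 - 544
= 143 ms


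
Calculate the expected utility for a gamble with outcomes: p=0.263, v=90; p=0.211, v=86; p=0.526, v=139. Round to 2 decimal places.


EU = sum(p_i * v_i)
0.263 * 90 = 23.67
0.211 * 86 = 18.146
0.526 * 139 = 73.114
EU = 23.67 + 18.146 + 73.114
= 114.93


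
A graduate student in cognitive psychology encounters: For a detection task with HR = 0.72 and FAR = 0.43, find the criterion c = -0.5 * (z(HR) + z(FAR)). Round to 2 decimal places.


c = -0.5 * (z(HR) + z(FAR))
z(0.72) = 0.5828
z(0.43) = -0.1764
c = -0.5 * (0.5828 + -0.1764)
= -0.5 * 0.4064
= -0.20


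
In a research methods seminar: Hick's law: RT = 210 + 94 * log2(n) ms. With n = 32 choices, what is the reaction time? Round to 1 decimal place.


RT = 210 + 94 * log2(32)
log2(32) = 5.0
RT = 210 + 94 * 5.0
= 210 + 470.0
= 680.0 ms


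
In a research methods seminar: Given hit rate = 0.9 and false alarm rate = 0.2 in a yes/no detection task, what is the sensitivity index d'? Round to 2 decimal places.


d' = z(HR) - z(FAR)
z(0.9) = 1.2816
z(0.2) = -0.8416
d' = 1.2816 - -0.8416
= 2.12


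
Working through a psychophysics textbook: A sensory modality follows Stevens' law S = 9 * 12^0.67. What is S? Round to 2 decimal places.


S = 9 * 12^0.67
12^0.67 = 5.2851
S = 9 * 5.2851
= 47.57


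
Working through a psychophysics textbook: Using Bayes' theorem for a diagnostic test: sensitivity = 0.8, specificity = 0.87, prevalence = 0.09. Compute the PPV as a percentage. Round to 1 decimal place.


PPV = (sens * prev) / (sens * prev + (1-spec) * (1-prev))
Numerator = 0.8 * 0.09 = 0.072
P(positive and no disease) = (1 - spec) * (1 - prev) = (1 - 0.87) * (1 - 0.09) = 0.1183
Denominator = 0.072 + 0.1183 = 0.1903
PPV = 0.072 / 0.1903 = 0.37835
As percentage = 37.8


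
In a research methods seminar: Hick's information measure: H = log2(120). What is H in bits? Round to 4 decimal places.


H = log2(n)
H = log2(120)
= 6.9069


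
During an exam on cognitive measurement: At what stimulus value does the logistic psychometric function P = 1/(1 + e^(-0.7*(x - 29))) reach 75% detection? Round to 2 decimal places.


At P = 0.75: 0.75 = 1/(1 + e^(-k*(x-x0)))
Solving: e^(-k*(x-x0)) = 1/3
x = x0 + ln(3)/k
ln(3) = 1.0986
x = 29 + 1.0986/0.7
= 29 + 1.5694
= 30.57


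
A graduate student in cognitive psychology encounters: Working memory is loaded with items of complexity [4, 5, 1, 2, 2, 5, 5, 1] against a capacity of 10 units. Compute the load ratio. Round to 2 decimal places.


Total complexity = 4 + 5 + 1 + 2 + 2 + 5 + 5 + 1 = 25
Load = total / capacity = 25 / 10
= 2.50


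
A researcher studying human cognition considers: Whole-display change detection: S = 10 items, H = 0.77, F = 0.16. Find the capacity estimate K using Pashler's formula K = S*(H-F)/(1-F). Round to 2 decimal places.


K = S * (H - F) / (1 - F)
H - F = 0.61
1 - F = 0.84
K = 10 * 0.61 / 0.84
= 7.26


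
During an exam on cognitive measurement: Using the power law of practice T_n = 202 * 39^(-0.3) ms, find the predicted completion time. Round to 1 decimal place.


T_n = 202 * 39^(-0.3)
39^(-0.3) = 0.333181
T_n = 202 * 0.333181
= 67.3 ms


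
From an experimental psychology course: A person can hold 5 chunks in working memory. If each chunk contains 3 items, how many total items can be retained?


Total items = chunks * items_per_chunk
= 5 * 3
= 15


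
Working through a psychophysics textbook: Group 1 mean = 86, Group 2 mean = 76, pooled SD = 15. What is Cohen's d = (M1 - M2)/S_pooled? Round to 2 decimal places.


Cohen's d = (M1 - M2) / S_pooled
= (86 - 76) / 15
= 10 / 15
= 0.67


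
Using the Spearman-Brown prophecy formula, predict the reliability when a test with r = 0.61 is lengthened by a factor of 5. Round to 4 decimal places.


r_new = n*r / (1 + (n-1)*r)
Numerator = 5 * 0.61 = 3.05
Denominator = 1 + 4 * 0.61 = 3.44
r_new = 3.05 / 3.44
= 0.8866


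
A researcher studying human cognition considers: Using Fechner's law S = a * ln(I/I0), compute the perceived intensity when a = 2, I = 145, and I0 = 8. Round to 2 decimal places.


S = 2 * ln(145/8)
I/I0 = 18.125
ln(18.125) = 2.8973
S = 2 * 2.8973
= 5.79


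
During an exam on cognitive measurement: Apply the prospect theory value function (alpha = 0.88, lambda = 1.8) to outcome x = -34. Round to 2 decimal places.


Since x = -34 < 0, use v(x) = -lambda*(-x)^alpha
(-x) = 34
34^0.88 = 22.269
v(-34) = -1.8 * 22.269
= -40.08


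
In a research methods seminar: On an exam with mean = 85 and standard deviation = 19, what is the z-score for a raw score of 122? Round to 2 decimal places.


z = (X - mu) / sigma
= (122 - 85) / 19
= 37 / 19
= 1.95


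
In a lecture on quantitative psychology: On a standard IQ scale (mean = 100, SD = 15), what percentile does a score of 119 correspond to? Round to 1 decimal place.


z = (IQ - mean) / SD
z = (119 - 100) / 15 = 1.2667
Percentile = Phi(1.2667) * 100
Phi(1.2667) = 0.897369
= 89.7


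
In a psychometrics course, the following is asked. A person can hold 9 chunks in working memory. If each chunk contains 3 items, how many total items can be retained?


Total items = chunks * items_per_chunk
= 9 * 3
= 27


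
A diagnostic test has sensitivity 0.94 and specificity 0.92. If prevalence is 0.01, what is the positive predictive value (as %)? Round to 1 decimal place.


PPV = (sens * prev) / (sens * prev + (1-spec) * (1-prev))
Numerator = 0.94 * 0.01 = 0.0094
P(positive and no disease) = (1 - spec) * (1 - prev) = (1 - 0.92) * (1 - 0.01) = 0.0792
Denominator = 0.0094 + 0.0792 = 0.0886
PPV = 0.0094 / 0.0886 = 0.106095
As percentage = 10.6


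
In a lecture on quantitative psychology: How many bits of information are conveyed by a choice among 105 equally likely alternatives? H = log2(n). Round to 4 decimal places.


H = log2(n)
H = log2(105)
= 6.7142


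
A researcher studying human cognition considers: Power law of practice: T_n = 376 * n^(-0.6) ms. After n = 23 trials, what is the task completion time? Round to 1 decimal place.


T_n = 376 * 23^(-0.6)
23^(-0.6) = 0.152392
T_n = 376 * 0.152392
= 57.3 ms


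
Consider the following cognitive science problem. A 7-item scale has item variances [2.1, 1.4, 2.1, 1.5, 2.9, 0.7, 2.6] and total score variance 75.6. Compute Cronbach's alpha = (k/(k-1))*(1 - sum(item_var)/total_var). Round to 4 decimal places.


alpha = (k/(k-1)) * (1 - sum(s_i^2)/s_total^2)
sum(item variances) = 13.3
k/(k-1) = 7/6 = 1.166667
1 - 13.3/75.6 = 1 - 0.175926 = 0.824074
alpha = 1.166667 * 0.824074
= 0.9614


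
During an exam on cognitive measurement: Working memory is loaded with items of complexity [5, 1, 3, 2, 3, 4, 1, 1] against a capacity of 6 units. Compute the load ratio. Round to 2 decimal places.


Total complexity = 5 + 1 + 3 + 2 + 3 + 4 + 1 + 1 = 20
Load = total / capacity = 20 / 6
= 3.33


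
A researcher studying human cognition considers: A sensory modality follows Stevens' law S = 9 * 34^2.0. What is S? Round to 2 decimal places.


S = 9 * 34^2.0
34^2.0 = 1156.0
S = 9 * 1156.0
= 10404.00


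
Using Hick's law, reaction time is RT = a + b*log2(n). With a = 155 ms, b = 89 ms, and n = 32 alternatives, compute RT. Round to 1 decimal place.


RT = 155 + 89 * log2(32)
log2(32) = 5.0
RT = 155 + 89 * 5.0
= 155 + 445.0
= 600.0 ms


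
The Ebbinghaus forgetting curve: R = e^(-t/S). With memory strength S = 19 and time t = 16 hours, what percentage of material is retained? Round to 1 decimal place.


R = e^(-t/S)
-t/S = -16/19 = -0.842105
R = e^(-0.842105) = 0.430803
Percentage = 0.430803 * 100
= 43.1


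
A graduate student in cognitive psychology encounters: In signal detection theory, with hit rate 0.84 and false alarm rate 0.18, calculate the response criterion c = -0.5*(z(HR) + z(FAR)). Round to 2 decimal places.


c = -0.5 * (z(HR) + z(FAR))
z(0.84) = 0.9945
z(0.18) = -0.9154
c = -0.5 * (0.9945 + -0.9154)
= -0.5 * 0.0791
= -0.04


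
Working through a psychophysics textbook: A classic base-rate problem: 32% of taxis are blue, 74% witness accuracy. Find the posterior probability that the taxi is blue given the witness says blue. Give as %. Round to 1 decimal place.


P(blue | says blue) = P(says blue | blue)*P(blue) / [P(says blue | blue)*P(blue) + P(says blue | not blue)*P(not blue)]
Numerator = 0.74 * 0.32 = 0.2368
False identification = 0.26 * 0.68 = 0.1768
P = 0.2368 / (0.2368 + 0.1768)
= 0.2368 / 0.4136
As percentage = 57.3


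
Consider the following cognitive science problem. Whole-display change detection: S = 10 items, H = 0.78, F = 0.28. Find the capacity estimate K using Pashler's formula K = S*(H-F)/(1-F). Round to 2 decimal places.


K = S * (H - F) / (1 - F)
H - F = 0.5
1 - F = 0.72
K = 10 * 0.5 / 0.72
= 6.94


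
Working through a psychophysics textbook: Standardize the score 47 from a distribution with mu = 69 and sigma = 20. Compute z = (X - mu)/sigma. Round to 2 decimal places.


z = (X - mu) / sigma
= (47 - 69) / 20
= -22 / 20
= -1.10


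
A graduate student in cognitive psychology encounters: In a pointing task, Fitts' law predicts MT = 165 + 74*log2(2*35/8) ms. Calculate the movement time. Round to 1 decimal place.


MT = 165 + 74 * log2(2*35/8)
2D/W = 8.75
log2(8.75) = 3.1293
MT = 165 + 74 * 3.1293
= 396.6 ms


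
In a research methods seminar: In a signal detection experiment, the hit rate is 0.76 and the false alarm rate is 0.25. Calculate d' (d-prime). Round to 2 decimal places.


d' = z(HR) - z(FAR)
z(0.76) = 0.7063
z(0.25) = -0.6745
d' = 0.7063 - -0.6745
= 1.38


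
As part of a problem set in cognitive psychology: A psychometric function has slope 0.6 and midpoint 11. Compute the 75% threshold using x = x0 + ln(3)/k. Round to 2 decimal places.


At P = 0.75: 0.75 = 1/(1 + e^(-k*(x-x0)))
Solving: e^(-k*(x-x0)) = 1/3
x = x0 + ln(3)/k
ln(3) = 1.0986
x = 11 + 1.0986/0.6
= 11 + 1.831
= 12.83


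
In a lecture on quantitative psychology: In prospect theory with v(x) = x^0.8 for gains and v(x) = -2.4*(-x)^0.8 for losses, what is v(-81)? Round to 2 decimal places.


Since x = -81 < 0, use v(x) = -lambda*(-x)^alpha
(-x) = 81
81^0.8 = 33.6347
v(-81) = -2.4 * 33.6347
= -80.72


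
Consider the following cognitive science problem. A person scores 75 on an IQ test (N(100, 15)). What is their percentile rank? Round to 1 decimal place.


z = (IQ - mean) / SD
z = (75 - 100) / 15 = -1.6667
Percentile = Phi(-1.6667) * 100
Phi(-1.6667) = 0.047787
= 4.8


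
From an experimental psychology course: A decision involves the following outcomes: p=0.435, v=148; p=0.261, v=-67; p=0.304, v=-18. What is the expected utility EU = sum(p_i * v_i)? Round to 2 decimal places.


EU = sum(p_i * v_i)
0.435 * 148 = 64.38
0.261 * -67 = -17.487
0.304 * -18 = -5.472
EU = 64.38 + -17.487 + -5.472
= 41.42


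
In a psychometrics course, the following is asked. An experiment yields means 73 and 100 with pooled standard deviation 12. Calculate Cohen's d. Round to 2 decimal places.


Cohen's d = (M1 - M2) / S_pooled
= (73 - 100) / 12
= -27 / 12
= -2.25


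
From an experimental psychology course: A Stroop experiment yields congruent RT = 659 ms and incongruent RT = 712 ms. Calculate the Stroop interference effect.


Stroop effect = RT(incongruent) - RT(congruent)
= 712 - 659
= 53 ms


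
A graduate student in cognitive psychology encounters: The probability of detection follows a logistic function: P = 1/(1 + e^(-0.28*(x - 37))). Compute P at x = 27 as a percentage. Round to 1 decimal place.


P(x) = 1/(1 + e^(-0.28*(27 - 37)))
Exponent = -0.28 * -10 = 2.8
e^(2.8) = 16.444647
P = 1/(1 + 16.444647) = 0.057324
Percentage = 5.7


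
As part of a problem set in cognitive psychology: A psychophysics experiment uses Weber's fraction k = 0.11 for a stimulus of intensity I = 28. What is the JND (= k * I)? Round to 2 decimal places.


JND = k * I
JND = 0.11 * 28
= 3.08


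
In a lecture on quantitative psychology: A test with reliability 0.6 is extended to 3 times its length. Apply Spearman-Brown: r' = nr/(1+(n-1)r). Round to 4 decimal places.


r_new = n*r / (1 + (n-1)*r)
Numerator = 3 * 0.6 = 1.8
Denominator = 1 + 2 * 0.6 = 2.2
r_new = 1.8 / 2.2
= 0.8182


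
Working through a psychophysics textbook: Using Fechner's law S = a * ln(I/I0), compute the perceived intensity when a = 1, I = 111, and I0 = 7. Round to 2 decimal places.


S = 1 * ln(111/7)
I/I0 = 15.857143
ln(15.857143) = 2.7636
S = 1 * 2.7636
= 2.76


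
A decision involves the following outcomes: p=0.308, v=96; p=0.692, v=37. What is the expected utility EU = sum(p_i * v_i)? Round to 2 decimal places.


EU = sum(p_i * v_i)
0.308 * 96 = 29.568
0.692 * 37 = 25.604
EU = 29.568 + 25.604
= 55.17


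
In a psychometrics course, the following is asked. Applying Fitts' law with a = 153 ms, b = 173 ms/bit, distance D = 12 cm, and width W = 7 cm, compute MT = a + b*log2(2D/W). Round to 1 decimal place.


MT = 153 + 173 * log2(2*12/7)
2D/W = 3.428571
log2(3.428571) = 1.7776
MT = 153 + 173 * 1.7776
= 460.5 ms


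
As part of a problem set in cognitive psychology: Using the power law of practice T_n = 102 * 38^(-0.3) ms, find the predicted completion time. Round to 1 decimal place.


T_n = 102 * 38^(-0.3)
38^(-0.3) = 0.335788
T_n = 102 * 0.335788
= 34.3 ms


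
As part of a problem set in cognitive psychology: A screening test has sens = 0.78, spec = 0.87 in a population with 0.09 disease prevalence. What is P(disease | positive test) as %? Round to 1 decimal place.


PPV = (sens * prev) / (sens * prev + (1-spec) * (1-prev))
Numerator = 0.78 * 0.09 = 0.0702
P(positive and no disease) = (1 - spec) * (1 - prev) = (1 - 0.87) * (1 - 0.09) = 0.1183
Denominator = 0.0702 + 0.1183 = 0.1885
PPV = 0.0702 / 0.1885 = 0.372414
As percentage = 37.2


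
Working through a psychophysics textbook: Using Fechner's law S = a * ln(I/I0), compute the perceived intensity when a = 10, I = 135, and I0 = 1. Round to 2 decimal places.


S = 10 * ln(135/1)
I/I0 = 135.0
ln(135.0) = 4.9053
S = 10 * 4.9053
= 49.05


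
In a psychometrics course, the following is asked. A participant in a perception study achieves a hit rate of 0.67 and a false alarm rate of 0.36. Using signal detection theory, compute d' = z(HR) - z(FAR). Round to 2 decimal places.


d' = z(HR) - z(FAR)
z(0.67) = 0.4399
z(0.36) = -0.3585
d' = 0.4399 - -0.3585
= 0.80


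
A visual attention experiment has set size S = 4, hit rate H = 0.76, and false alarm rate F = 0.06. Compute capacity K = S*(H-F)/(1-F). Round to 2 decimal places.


K = S * (H - F) / (1 - F)
H - F = 0.7
1 - F = 0.94
K = 4 * 0.7 / 0.94
= 2.98


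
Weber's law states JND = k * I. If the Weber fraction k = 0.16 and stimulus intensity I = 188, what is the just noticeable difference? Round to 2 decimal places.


JND = k * I
JND = 0.16 * 188
= 30.08


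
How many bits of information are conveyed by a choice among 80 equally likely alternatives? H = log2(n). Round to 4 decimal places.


H = log2(n)
H = log2(80)
= 6.3219


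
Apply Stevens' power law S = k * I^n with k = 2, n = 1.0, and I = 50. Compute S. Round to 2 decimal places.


S = 2 * 50^1.0
50^1.0 = 50.0
S = 2 * 50.0
= 100.00


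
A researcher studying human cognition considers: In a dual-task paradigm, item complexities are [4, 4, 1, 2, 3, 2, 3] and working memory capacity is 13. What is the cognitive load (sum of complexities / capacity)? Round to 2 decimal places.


Total complexity = 4 + 4 + 1 + 2 + 3 + 2 + 3 = 19
Load = total / capacity = 19 / 13
= 1.46


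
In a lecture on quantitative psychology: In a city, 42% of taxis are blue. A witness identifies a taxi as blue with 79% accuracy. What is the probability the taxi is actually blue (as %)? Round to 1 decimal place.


P(blue | says blue) = P(says blue | blue)*P(blue) / [P(says blue | blue)*P(blue) + P(says blue | not blue)*P(not blue)]
Numerator = 0.79 * 0.42 = 0.3318
False identification = 0.21 * 0.58 = 0.1218
P = 0.3318 / (0.3318 + 0.1218)
= 0.3318 / 0.4536
As percentage = 73.1


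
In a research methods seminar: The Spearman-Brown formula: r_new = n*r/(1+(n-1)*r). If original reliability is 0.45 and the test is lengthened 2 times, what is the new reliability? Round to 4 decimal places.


r_new = n*r / (1 + (n-1)*r)
Numerator = 2 * 0.45 = 0.9
Denominator = 1 + 1 * 0.45 = 1.45
r_new = 0.9 / 1.45
= 0.6207


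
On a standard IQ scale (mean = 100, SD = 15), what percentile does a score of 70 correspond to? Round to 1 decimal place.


z = (IQ - mean) / SD
z = (70 - 100) / 15 = -2.0
Percentile = Phi(-2.0) * 100
Phi(-2.0) = 0.02275
= 2.3


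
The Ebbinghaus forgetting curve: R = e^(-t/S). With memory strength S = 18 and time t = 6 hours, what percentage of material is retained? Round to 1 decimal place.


R = e^(-t/S)
-t/S = -6/18 = -0.333333
R = e^(-0.333333) = 0.716532
Percentage = 0.716532 * 100
= 71.7


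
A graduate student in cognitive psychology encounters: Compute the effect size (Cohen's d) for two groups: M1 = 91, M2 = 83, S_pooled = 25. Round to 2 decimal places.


Cohen's d = (M1 - M2) / S_pooled
= (91 - 83) / 25
= 8 / 25
= 0.32


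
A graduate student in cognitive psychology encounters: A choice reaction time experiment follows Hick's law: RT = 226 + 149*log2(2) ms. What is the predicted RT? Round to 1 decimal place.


RT = 226 + 149 * log2(2)
log2(2) = 1.0
RT = 226 + 149 * 1.0
= 226 + 149.0
= 375.0 ms


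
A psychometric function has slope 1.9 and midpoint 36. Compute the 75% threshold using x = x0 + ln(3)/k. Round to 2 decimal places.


At P = 0.75: 0.75 = 1/(1 + e^(-k*(x-x0)))
Solving: e^(-k*(x-x0)) = 1/3
x = x0 + ln(3)/k
ln(3) = 1.0986
x = 36 + 1.0986/1.9
= 36 + 0.5782
= 36.58


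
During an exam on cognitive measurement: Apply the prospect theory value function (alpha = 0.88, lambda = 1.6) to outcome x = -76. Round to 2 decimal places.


Since x = -76 < 0, use v(x) = -lambda*(-x)^alpha
(-x) = 76
76^0.88 = 45.1977
v(-76) = -1.6 * 45.1977
= -72.32


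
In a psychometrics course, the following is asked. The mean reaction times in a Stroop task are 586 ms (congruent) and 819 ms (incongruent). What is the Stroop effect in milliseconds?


Stroop effect = RT(incongruent) - RT(congruent)
= 819 - 586
= 233 ms


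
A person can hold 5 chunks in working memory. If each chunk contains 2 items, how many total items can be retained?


Total items = chunks * items_per_chunk
= 5 * 2
= 10


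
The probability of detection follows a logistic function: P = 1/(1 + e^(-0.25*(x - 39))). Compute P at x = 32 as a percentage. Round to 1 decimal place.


P(x) = 1/(1 + e^(-0.25*(32 - 39)))
Exponent = -0.25 * -7 = 1.75
e^(1.75) = 5.754603
P = 1/(1 + 5.754603) = 0.148047
Percentage = 14.8


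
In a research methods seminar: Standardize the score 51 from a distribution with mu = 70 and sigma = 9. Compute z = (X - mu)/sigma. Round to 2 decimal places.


z = (X - mu) / sigma
= (51 - 70) / 9
= -19 / 9
= -2.11


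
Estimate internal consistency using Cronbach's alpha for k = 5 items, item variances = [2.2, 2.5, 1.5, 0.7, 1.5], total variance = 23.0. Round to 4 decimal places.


alpha = (k/(k-1)) * (1 - sum(s_i^2)/s_total^2)
sum(item variances) = 8.4
k/(k-1) = 5/4 = 1.25
1 - 8.4/23.0 = 1 - 0.365217 = 0.634783
alpha = 1.25 * 0.634783
= 0.7935


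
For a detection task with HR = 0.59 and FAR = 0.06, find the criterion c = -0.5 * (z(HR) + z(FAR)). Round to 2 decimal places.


c = -0.5 * (z(HR) + z(FAR))
z(0.59) = 0.2275
z(0.06) = -1.5548
c = -0.5 * (0.2275 + -1.5548)
= -0.5 * -1.3273
= 0.66
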